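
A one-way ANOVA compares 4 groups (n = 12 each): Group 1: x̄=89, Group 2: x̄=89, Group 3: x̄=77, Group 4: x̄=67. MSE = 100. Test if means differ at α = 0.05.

Grand mean = 80.5. SS_between = 4068.0, MS_between = 1356.0. F = 13.56, F_crit ≈ 2.816. Reject H₀.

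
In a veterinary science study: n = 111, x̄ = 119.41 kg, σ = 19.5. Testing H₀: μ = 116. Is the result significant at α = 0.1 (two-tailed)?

z = (119.41 - 116)/(19.5/√111) = 1.842. Since |z| > 1.645, significant at α = 0.1.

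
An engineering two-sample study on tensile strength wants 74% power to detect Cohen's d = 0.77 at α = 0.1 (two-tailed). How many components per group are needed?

z_{α/2} = 1.645, z_β = Φ⁻¹(0.74) = 0.643. For medium effect (d = 0.77): n per group = 2(z_{α/2} + z_β)²/d² = 2(1.645 + 0.643)²/0.77² = 17.7 → 18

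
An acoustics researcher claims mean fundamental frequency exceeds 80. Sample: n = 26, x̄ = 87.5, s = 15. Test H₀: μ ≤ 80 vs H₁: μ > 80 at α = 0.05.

t = (87.5 - 80)/(15/√26) = 2.55, df = 25. Critical t = 1.708. Reject H₀.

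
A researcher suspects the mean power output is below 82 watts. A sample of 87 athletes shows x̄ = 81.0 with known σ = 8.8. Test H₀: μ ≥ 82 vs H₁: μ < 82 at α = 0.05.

z = -1.06. Critical value: -1.645. Fail to reject H₀.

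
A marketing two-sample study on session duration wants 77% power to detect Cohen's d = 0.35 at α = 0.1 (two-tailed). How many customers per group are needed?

z_{α/2} = 1.645, z_β = Φ⁻¹(0.77) = 0.739. For small effect (d = 0.35): n per group = 2(z_{α/2} + z_β)²/d² = 2(1.645 + 0.739)²/0.35² = 92.8 → 93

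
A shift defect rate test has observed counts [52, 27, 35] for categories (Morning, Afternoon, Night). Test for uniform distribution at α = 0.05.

Expected = 38 each. χ² = Σ(O-E)²/E = 8.579. df = 2, critical value = 5.991. Reject H₀.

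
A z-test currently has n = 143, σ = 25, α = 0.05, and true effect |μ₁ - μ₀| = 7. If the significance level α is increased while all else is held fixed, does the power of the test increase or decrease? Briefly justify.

Power increases: a larger α lowers the critical value, so more of the H₁ sampling distribution falls in the rejection region.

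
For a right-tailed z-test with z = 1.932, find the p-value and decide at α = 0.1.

p = P(Z > 1.932) = 1 - Φ(1.932) ≈ 0.0267. Since p < 0.1, reject H₀ (significant) at α = 0.1.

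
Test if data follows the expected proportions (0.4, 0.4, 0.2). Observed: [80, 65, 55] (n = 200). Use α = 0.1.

Expected: [80.0, 80.0, 40.0]. χ² = 8.438. df = 2, critical = 4.605. Reject H₀.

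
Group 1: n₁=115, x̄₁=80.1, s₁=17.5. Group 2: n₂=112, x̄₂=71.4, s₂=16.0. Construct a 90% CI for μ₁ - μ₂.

Difference = 8.7. SE = √(17.5²/115 + 16.0²/112) = 2.225. CI = (5.04, 12.36)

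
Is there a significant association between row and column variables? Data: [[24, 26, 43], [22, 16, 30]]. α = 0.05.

χ² = 0.923. df = 2, critical = 5.991. Fail to reject H₀. No evidence of dependence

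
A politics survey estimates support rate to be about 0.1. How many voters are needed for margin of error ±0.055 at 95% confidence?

n = z²p(1-p)/E² = 1.96²×0.1×0.9/0.055² = 114.3 → n = 115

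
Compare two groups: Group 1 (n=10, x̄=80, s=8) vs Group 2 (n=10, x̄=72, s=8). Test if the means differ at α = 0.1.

Pooled sp = 8.0. t = 2.236, df = 18. Critical t = ±1.734. Reject H₀.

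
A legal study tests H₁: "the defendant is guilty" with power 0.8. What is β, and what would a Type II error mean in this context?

β = 1 - power = 1 - 0.8 = 0.2. A Type II error is failing to reject H₀ when H₀ is false (false negative) — here, failing to conclude that the defendant is guilty when in fact it is true. Consequence: acquitting a guilty person.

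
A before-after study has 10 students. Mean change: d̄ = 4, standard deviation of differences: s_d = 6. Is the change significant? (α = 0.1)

t = d̄/(s_d/√n) = 4/(6/√10) = 2.108. df = 9, critical t = ±1.833. Reject H₀.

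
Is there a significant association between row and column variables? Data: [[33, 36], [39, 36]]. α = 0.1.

χ² = 0.25. df = 1, critical = 2.706. Fail to reject H₀. No evidence of dependence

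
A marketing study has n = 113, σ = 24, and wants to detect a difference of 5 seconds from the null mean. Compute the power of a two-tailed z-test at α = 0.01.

SE = σ/√n = 24/√113 = 2.258. Non-centrality λ = d/SE = 5/2.258 = 2.215. Power ≈ Φ(λ - z_{α/2}) = Φ(2.215 - 2.576) = Φ(-0.361) = 0.359.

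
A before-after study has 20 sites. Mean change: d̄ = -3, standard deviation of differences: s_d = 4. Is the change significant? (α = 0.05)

t = d̄/(s_d/√n) = -3/(4/√20) = -3.354. df = 19, critical t = ±2.093. Reject H₀.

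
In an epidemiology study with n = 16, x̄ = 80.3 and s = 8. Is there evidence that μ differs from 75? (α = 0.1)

t = (x̄ - μ₀)/(s/√n) = (80.3 - 75)/(8/√16) = 2.65. df = 15, critical t = ±1.753. Reject H₀.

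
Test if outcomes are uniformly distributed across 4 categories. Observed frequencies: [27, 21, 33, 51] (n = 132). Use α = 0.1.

Expected = 33 each. χ² = Σ(O-E)²/E = 15.273. df = 3, critical value = 6.251. Reject H₀.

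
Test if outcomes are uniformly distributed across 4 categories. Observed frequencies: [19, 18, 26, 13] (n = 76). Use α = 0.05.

Expected = 19 each. χ² = Σ(O-E)²/E = 4.526. df = 3, critical value = 7.815. Fail to reject H₀.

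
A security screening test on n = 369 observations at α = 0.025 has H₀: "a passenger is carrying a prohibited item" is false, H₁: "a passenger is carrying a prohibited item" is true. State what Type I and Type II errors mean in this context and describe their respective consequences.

Type I (false positive): concluding that a passenger is carrying a prohibited item when it is not — detaining an innocent passenger — delay and inconvenience. Type II (false negative): failing to conclude that a passenger is carrying a prohibited item when it is — letting a prohibited item through — security breach. Which is costlier depends on domain priorities and is a judgement call rather than a statistical fact.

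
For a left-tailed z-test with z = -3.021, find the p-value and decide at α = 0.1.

p = P(Z < -3.021) = Φ(-3.021) ≈ 0.0013. Since p < 0.1, reject H₀ (significant) at α = 0.1.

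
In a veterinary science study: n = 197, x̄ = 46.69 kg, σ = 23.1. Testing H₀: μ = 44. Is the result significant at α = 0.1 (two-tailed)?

z = (46.69 - 44)/(23.1/√197) = 1.634. Since |z| ≤ 1.645, not significant at α = 0.1.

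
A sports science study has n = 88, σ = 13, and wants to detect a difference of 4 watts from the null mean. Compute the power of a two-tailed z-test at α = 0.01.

SE = σ/√n = 13/√88 = 1.386. Non-centrality λ = d/SE = 4/1.386 = 2.886. Power ≈ Φ(λ - z_{α/2}) = Φ(2.886 - 2.576) = Φ(0.31) = 0.622.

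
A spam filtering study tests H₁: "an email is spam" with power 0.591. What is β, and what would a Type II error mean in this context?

β = 1 - power = 1 - 0.591 = 0.409. A Type II error is failing to reject H₀ when H₀ is false (false negative) — here, failing to conclude that an email is spam when in fact it is true. Consequence: a spam email lands in the inbox.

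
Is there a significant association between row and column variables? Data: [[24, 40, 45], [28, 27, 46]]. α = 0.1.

χ² = 2.54. df = 2, critical = 4.605. Fail to reject H₀. No evidence of dependence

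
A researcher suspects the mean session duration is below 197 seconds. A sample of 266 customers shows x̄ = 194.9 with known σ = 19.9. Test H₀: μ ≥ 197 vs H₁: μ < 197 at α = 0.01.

z = -1.721. Critical value: -2.33. Fail to reject H₀.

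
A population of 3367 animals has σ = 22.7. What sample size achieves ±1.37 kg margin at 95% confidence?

Without FPC: n₀ = (1.96×22.7/1.37)² = 1054.685. With FPC: n = n₀N/(n₀+N-1) = 803.3 → n = 804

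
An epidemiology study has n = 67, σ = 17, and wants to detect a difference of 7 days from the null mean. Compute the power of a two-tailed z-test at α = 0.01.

SE = σ/√n = 17/√67 = 2.077. Non-centrality λ = d/SE = 7/2.077 = 3.37. Power ≈ Φ(λ - z_{α/2}) = Φ(3.37 - 2.576) = Φ(0.794) = 0.787.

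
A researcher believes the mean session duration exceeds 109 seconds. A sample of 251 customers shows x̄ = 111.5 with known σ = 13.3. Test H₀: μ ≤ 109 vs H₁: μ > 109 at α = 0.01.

z = 2.978. Critical value: 2.33. Reject H₀.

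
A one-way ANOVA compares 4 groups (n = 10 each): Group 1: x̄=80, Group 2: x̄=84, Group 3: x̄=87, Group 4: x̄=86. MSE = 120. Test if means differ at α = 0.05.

Grand mean = 84.25. SS_between = 287.5, MS_between = 95.83. F = 0.799, F_crit ≈ 2.866. Fail to reject H₀.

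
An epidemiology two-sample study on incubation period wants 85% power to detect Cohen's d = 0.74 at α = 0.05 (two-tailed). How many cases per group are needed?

z_{α/2} = 1.96, z_β = Φ⁻¹(0.85) = 1.036. For medium effect (d = 0.74): n per group = 2(z_{α/2} + z_β)²/d² = 2(1.96 + 1.036)²/0.74² = 32.8 → 33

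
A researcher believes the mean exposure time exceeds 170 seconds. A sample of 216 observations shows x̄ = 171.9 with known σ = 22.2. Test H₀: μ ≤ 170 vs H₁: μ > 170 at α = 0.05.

z = 1.258. Critical value: 1.645. Fail to reject H₀.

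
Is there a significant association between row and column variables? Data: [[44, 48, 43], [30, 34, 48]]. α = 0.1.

χ² = 3.2. df = 2, critical = 4.605. Fail to reject H₀. No evidence of dependence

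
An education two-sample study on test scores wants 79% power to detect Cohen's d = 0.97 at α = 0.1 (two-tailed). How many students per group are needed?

z_{α/2} = 1.645, z_β = Φ⁻¹(0.79) = 0.806. For large effect (d = 0.97): n per group = 2(z_{α/2} + z_β)²/d² = 2(1.645 + 0.806)²/0.97² = 12.8 → 13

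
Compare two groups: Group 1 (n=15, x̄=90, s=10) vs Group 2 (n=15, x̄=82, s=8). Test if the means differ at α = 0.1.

Pooled sp = 9.06. t = 2.419, df = 28. Critical t = ±1.701. Reject H₀.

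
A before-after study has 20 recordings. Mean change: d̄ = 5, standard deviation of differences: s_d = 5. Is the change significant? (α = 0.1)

t = d̄/(s_d/√n) = 5/(5/√20) = 4.472. df = 19, critical t = ±1.729. Reject H₀.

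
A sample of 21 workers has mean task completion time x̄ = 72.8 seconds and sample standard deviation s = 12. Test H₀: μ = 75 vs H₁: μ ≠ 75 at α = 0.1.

t = (x̄ - μ₀)/(s/√n) = (72.8 - 75)/(12/√21) = -0.84. df = 20, critical t = ±1.725. Fail to reject H₀.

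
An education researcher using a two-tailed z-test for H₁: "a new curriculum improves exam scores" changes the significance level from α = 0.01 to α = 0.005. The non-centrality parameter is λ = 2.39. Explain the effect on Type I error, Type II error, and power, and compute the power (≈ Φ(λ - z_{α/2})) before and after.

Decreasing α from 0.01 to 0.005:
• Type I error rate decreases (α is the Type I rate by definition).
• Critical value moves from z_{α/2} = 2.576 to 2.807, so power = Φ(λ - z_{α/2}) goes from Φ(2.39 - 2.576) = 0.426 to Φ(2.39 - 2.807) = 0.338.
• Type II error rate β = 1 - power therefore increases (0.574 → 0.662).
Appropriate when false positives are costly — here, adopting a curriculum that gives no real benefit — disruption for nothing.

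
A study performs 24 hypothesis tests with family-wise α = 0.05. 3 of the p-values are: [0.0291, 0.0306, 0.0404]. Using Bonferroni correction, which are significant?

Bonferroni α = 0.05/24 = 0.00208. None of the given p-values are significant.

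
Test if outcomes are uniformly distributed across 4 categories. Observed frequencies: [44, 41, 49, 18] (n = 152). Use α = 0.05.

Expected = 38 each. χ² = Σ(O-E)²/E = 14.895. df = 3, critical value = 7.815. Reject H₀.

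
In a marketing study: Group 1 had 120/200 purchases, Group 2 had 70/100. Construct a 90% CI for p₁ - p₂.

p̂₁ = 0.6, p̂₂ = 0.7. Difference = -0.1. CI = (-0.194, -0.006)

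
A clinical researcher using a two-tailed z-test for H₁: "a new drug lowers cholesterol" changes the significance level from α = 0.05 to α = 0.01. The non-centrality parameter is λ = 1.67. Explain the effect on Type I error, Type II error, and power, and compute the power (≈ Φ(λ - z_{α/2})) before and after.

Decreasing α from 0.05 to 0.01:
• Type I error rate decreases (α is the Type I rate by definition).
• Critical value moves from z_{α/2} = 1.96 to 2.576, so power = Φ(λ - z_{α/2}) goes from Φ(1.67 - 1.96) = 0.386 to Φ(1.67 - 2.576) = 0.182.
• Type II error rate β = 1 - power therefore increases (0.614 → 0.818).
Appropriate when false positives are costly — here, approving an ineffective drug — patients take a useless medication and may skip effective alternatives.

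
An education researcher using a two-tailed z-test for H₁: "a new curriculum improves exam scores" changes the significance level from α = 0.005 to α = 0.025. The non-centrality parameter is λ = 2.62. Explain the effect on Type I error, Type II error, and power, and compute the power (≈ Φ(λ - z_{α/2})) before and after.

Increasing α from 0.005 to 0.025:
• Type I error rate increases (α is the Type I rate by definition).
• Critical value moves from z_{α/2} = 2.807 to 2.241, so power = Φ(λ - z_{α/2}) goes from Φ(2.62 - 2.807) = 0.426 to Φ(2.62 - 2.241) = 0.648.
• Type II error rate β = 1 - power therefore decreases (0.574 → 0.352).
Appropriate when false negatives are costly — here, keeping the old curriculum when the new one would have helped students.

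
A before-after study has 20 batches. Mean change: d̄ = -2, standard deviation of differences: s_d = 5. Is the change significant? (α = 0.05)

t = d̄/(s_d/√n) = -2/(5/√20) = -1.789. df = 19, critical t = ±2.093. Fail to reject H₀.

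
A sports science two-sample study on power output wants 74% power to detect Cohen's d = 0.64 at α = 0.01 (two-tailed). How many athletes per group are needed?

z_{α/2} = 2.576, z_β = Φ⁻¹(0.74) = 0.643. For medium effect (d = 0.64): n per group = 2(z_{α/2} + z_β)²/d² = 2(2.576 + 0.643)²/0.64² = 50.6 → 51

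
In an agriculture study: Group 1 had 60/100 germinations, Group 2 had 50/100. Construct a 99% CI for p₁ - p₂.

p̂₁ = 0.6, p̂₂ = 0.5. Difference = 0.1. CI = (-0.08, 0.28)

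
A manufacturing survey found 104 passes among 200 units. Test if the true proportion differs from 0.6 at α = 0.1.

p̂ = 0.52, p₀ = 0.6. z = (p̂ - p₀)/√(p₀(1-p₀)/n) = -2.309. Critical: ±1.645. Reject H₀.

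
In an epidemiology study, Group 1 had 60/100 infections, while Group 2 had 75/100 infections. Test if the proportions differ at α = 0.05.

p̂₁ = 0.6, p̂₂ = 0.75, pooled p̂ = 0.675. z = -2.265. Critical: ±1.96. Reject H₀.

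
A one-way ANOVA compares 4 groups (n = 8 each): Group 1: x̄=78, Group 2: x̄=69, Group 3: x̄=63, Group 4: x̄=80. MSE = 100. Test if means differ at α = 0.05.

Grand mean = 72.5. SS_between = 1512.0, MS_between = 504.0. F = 5.04, F_crit ≈ 2.947. Reject H₀.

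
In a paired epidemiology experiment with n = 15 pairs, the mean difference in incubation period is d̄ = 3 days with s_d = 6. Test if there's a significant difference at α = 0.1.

t = d̄/(s_d/√n) = 3/(6/√15) = 1.936. df = 14, critical t = ±1.761. Reject H₀.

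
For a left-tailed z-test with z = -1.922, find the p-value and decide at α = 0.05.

p = P(Z < -1.922) = Φ(-1.922) ≈ 0.0273. Since p < 0.05, reject H₀ (significant) at α = 0.05.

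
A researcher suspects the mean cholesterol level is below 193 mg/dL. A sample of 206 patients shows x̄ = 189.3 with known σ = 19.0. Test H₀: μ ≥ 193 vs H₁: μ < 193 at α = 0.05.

z = -2.795. Critical value: -1.645. Reject H₀.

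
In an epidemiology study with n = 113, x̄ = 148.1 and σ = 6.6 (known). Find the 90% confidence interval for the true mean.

CI = x̄ ± z*(σ/√n) = 148.1 ± 1.645(6.6/√113) = 148.1 ± 1.02 = (147.08, 149.12)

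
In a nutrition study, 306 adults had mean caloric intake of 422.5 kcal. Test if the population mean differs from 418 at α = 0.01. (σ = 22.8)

z = (x̄ - μ₀)/(σ/√n) = (422.5 - 418)/(22.8/√306) = 3.453. Critical value: ±2.576. Since |3.453| > 2.576, Reject H₀.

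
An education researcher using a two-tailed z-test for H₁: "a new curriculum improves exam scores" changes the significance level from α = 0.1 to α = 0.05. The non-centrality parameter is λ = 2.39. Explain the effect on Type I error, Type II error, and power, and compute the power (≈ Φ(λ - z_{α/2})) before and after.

Decreasing α from 0.1 to 0.05:
• Type I error rate decreases (α is the Type I rate by definition).
• Critical value moves from z_{α/2} = 1.645 to 1.96, so power = Φ(λ - z_{α/2}) goes from Φ(2.39 - 1.645) = 0.772 to Φ(2.39 - 1.96) = 0.666.
• Type II error rate β = 1 - power therefore increases (0.228 → 0.334).
Appropriate when false positives are costly — here, adopting a curriculum that gives no real benefit — disruption for nothing.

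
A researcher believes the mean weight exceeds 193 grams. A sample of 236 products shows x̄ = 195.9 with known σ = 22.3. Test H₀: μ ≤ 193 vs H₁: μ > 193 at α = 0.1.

z = 1.998. Critical value: 1.28. Reject H₀.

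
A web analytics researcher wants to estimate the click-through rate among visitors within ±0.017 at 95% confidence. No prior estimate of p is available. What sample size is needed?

Conservative approach: use p = 0.5 (maximizes p(1-p) = 0.25). n = z²(0.25)/E² = 1.96²×0.25/0.017² = 3323.2 → n = 3324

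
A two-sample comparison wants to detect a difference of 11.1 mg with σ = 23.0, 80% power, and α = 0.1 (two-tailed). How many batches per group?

n per group = 2(z_α/2 + z_β)²σ²/d² = 2×(1.645 + 0.84)²×23.0²/11.1² = 53.03 → n = 54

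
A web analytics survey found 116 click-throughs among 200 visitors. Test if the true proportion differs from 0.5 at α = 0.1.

p̂ = 0.58, p₀ = 0.5. z = (p̂ - p₀)/√(p₀(1-p₀)/n) = 2.263. Critical: ±1.645. Reject H₀.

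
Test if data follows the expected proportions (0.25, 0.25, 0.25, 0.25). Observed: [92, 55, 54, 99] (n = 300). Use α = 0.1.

Expected: [75.0, 75.0, 75.0, 75.0]. χ² = 22.747. df = 3, critical = 6.251. Reject H₀.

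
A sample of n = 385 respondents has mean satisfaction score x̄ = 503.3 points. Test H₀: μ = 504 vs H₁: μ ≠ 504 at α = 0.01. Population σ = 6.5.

z = (x̄ - μ₀)/(σ/√n) = (503.3 - 504)/(6.5/√385) = -2.113. Critical value: ±2.576. Since |-2.113| ≤ 2.576, Fail to reject H₀.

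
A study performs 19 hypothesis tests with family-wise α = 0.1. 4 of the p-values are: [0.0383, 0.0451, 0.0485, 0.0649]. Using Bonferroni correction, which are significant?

Bonferroni α = 0.1/19 = 0.00526. None of the given p-values are significant.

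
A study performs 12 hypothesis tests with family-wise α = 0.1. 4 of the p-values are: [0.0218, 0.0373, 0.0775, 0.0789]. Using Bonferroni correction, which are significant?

Bonferroni α = 0.1/12 = 0.00833. None of the given p-values are significant.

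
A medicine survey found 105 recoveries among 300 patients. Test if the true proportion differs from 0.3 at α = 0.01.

p̂ = 0.35, p₀ = 0.3. z = (p̂ - p₀)/√(p₀(1-p₀)/n) = 1.89. Critical: ±2.576. Fail to reject H₀.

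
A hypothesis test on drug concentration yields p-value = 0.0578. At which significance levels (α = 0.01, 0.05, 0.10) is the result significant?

p = 0.0578. Significant at: α = 0.1.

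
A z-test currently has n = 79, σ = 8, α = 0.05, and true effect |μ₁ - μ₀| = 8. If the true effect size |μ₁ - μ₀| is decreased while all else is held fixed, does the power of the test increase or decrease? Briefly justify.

Power decreases: a smaller true effect decreases the non-centrality λ = |μ₁ - μ₀|/(σ/√n).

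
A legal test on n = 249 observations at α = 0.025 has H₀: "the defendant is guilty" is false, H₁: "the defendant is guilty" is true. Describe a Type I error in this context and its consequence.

Type I error: rejecting H₀ when it is true — concluding that the defendant is guilty when in fact it is not. Consequence: convicting an innocent person.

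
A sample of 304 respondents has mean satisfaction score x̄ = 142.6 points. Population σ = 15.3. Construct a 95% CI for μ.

CI = x̄ ± z*(σ/√n) = 142.6 ± 1.96(15.3/√304) = 142.6 ± 1.72 = (140.88, 144.32)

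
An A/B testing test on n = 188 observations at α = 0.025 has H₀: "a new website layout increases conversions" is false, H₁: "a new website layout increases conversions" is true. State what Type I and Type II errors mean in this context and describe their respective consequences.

Type I (false positive): concluding that a new website layout increases conversions when it is not — rolling out a layout that doesn't actually help — wasted engineering effort. Type II (false negative): failing to conclude that a new website layout increases conversions when it is — discarding a layout that would have improved conversions — lost revenue. Which is costlier depends on domain priorities and is a judgement call rather than a statistical fact.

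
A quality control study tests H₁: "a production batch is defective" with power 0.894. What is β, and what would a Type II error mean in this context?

β = 1 - power = 1 - 0.894 = 0.106. A Type II error is failing to reject H₀ when H₀ is false (false negative) — here, failing to conclude that a production batch is defective when in fact it is true. Consequence: shipping a defective batch — faulty products reach customers.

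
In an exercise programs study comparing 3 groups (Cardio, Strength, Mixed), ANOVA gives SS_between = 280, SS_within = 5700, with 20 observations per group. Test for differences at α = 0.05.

df_between = 2, df_within = 57. F = MS_between/MS_within = 140.0/100.0 = 1.4. F_crit ≈ 3.159. Fail to reject H₀.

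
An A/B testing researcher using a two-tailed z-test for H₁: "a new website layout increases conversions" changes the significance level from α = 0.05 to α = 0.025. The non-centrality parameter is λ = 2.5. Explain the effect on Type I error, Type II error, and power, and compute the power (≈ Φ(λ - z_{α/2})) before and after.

Decreasing α from 0.05 to 0.025:
• Type I error rate decreases (α is the Type I rate by definition).
• Critical value moves from z_{α/2} = 1.96 to 2.241, so power = Φ(λ - z_{α/2}) goes from Φ(2.5 - 1.96) = 0.705 to Φ(2.5 - 2.241) = 0.602.
• Type II error rate β = 1 - power therefore increases (0.295 → 0.398).
Appropriate when false positives are costly — here, rolling out a layout that doesn't actually help — wasted engineering effort.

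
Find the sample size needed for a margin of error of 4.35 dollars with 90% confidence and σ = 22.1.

n = (z*σ/E)² = (1.645×22.1/4.35)² = 69.8 → n = 70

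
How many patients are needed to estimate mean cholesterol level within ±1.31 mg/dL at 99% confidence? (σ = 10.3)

n = (z*σ/E)² = (2.576×10.3/1.31)² = 410.2 → n = 411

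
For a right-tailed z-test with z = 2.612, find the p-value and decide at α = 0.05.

p = P(Z > 2.612) = 1 - Φ(2.612) ≈ 0.0045. Since p < 0.05, reject H₀ (significant) at α = 0.05.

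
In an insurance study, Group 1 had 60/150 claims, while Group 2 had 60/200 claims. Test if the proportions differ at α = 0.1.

p̂₁ = 0.4, p̂₂ = 0.3, pooled p̂ = 0.343. z = 1.95. Critical: ±1.645. Reject H₀.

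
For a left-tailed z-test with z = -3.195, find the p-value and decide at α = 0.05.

p = P(Z < -3.195) = Φ(-3.195) ≈ 0.0007. Since p < 0.05, reject H₀ (significant) at α = 0.05.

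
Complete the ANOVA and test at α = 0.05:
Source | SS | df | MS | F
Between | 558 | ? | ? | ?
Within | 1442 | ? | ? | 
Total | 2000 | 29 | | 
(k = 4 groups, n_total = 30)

df_between = 3, df_within = 26. MS_between = 186.0, MS_within = 55.46. F = 3.354, F_crit ≈ 2.975. Reject H₀.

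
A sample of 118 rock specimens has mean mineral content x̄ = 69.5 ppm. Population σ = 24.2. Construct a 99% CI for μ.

CI = x̄ ± z*(σ/√n) = 69.5 ± 2.576(24.2/√118) = 69.5 ± 5.74 = (63.76, 75.24)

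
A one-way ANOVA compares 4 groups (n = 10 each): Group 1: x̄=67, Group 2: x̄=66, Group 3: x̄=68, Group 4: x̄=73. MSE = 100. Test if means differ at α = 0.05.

Grand mean = 68.5. SS_between = 290.0, MS_between = 96.67. F = 0.967, F_crit ≈ 2.866. Fail to reject H₀.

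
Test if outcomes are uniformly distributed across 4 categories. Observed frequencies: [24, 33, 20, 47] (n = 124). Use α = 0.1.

Expected = 31 each. χ² = Σ(O-E)²/E = 13.871. df = 3, critical value = 6.251. Reject H₀.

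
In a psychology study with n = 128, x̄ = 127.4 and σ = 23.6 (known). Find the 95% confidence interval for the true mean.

CI = x̄ ± z*(σ/√n) = 127.4 ± 1.96(23.6/√128) = 127.4 ± 4.09 = (123.31, 131.49)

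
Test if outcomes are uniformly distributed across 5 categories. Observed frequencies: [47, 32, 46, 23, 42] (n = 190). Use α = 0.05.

Expected = 38 each. χ² = Σ(O-E)²/E = 11.105. df = 4, critical value = 9.488. Reject H₀.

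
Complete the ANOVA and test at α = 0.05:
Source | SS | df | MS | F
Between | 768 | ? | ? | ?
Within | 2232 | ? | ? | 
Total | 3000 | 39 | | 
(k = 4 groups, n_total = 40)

df_between = 3, df_within = 36. MS_between = 256.0, MS_within = 62.0. F = 4.129, F_crit ≈ 2.866. Reject H₀.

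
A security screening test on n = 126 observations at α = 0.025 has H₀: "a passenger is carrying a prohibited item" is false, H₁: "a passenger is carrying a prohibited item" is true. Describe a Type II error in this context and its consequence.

Type II error: failing to reject H₀ when it is false — concluding that a passenger is carrying a prohibited item is not supported when in fact it is. Consequence: letting a prohibited item through — security breach.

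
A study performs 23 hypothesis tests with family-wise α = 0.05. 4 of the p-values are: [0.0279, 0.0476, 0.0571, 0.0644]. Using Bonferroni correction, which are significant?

Bonferroni α = 0.05/23 = 0.00217. None of the given p-values are significant.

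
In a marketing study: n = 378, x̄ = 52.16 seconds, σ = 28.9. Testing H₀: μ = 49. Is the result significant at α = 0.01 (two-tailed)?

z = (52.16 - 49)/(28.9/√378) = 2.126. Since |z| ≤ 2.576, not significant at α = 0.01.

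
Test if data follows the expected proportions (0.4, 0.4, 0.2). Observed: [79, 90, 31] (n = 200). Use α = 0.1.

Expected: [80.0, 80.0, 40.0]. χ² = 3.288. df = 2, critical = 4.605. Fail to reject H₀.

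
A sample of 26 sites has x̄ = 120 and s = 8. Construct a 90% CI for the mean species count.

CI = x̄ ± t*(s/√n) = 120 ± 1.708(8/√26) = (117.32, 122.68)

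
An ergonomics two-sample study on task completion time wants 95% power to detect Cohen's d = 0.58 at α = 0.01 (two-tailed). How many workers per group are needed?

z_{α/2} = 2.576, z_β = Φ⁻¹(0.95) = 1.645. For medium effect (d = 0.58): n per group = 2(z_{α/2} + z_β)²/d² = 2(2.576 + 1.645)²/0.58² = 105.9 → 106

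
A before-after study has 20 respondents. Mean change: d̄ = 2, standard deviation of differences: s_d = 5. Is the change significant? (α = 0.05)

t = d̄/(s_d/√n) = 2/(5/√20) = 1.789. df = 19, critical t = ±2.093. Fail to reject H₀.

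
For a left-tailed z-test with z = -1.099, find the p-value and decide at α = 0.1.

p = P(Z < -1.099) = Φ(-1.099) ≈ 0.1359. Since p ≥ 0.1, fail to reject H₀ (not significant) at α = 0.1.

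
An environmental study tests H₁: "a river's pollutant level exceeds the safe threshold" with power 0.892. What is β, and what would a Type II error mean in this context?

β = 1 - power = 1 - 0.892 = 0.108. A Type II error is failing to reject H₀ when H₀ is false (false negative) — here, failing to conclude that a river's pollutant level exceeds the safe threshold when in fact it is true. Consequence: allowing unsafe pollution to continue.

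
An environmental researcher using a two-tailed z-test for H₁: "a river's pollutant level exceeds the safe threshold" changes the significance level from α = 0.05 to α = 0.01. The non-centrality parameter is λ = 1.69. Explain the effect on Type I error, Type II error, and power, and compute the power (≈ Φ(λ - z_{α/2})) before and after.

Decreasing α from 0.05 to 0.01:
• Type I error rate decreases (α is the Type I rate by definition).
• Critical value moves from z_{α/2} = 1.96 to 2.576, so power = Φ(λ - z_{α/2}) goes from Φ(1.69 - 1.96) = 0.394 to Φ(1.69 - 2.576) = 0.188.
• Type II error rate β = 1 - power therefore increases (0.606 → 0.812).
Appropriate when false positives are costly — here, shutting down a compliant factory unnecessarily.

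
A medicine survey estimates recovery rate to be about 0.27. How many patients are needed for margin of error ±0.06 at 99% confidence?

n = z²p(1-p)/E² = 2.576²×0.27×0.73/0.06² = 363.3 → n = 364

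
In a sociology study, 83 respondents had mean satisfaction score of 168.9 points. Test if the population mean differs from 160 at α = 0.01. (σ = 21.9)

z = (x̄ - μ₀)/(σ/√n) = (168.9 - 160)/(21.9/√83) = 3.702. Critical value: ±2.576. Since |3.702| > 2.576, Reject H₀.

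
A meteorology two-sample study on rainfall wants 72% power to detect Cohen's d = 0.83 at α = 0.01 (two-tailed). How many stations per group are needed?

z_{α/2} = 2.576, z_β = Φ⁻¹(0.72) = 0.583. For large effect (d = 0.83): n per group = 2(z_{α/2} + z_β)²/d² = 2(2.576 + 0.583)²/0.83² = 29.0 → 29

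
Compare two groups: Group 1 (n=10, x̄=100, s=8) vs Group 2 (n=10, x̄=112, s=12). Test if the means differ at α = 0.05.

Pooled sp = 10.2. t = -2.631, df = 18. Critical t = ±2.101. Reject H₀.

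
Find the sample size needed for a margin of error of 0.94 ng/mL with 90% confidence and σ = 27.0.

n = (z*σ/E)² = (1.645×27.0/0.94)² = 2232.6 → n = 2233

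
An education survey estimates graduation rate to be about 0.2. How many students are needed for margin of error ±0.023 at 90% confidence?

n = z²p(1-p)/E² = 1.645²×0.2×0.8/0.023² = 818.5 → n = 819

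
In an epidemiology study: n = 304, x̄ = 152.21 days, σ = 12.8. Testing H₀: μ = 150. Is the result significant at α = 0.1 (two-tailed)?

z = (152.21 - 150)/(12.8/√304) = 3.01. Since |z| > 1.645, significant at α = 0.1.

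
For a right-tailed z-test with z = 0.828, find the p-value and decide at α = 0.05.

p = P(Z > 0.828) = 1 - Φ(0.828) ≈ 0.2038. Since p ≥ 0.05, fail to reject H₀ (not significant) at α = 0.05.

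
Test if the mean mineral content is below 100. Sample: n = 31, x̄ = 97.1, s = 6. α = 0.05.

t = (97.1 - 100)/(6/√31) = -2.691, df = 30. Critical t = -1.697. Reject H₀.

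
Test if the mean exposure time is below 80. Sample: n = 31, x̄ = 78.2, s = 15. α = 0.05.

t = (78.2 - 80)/(15/√31) = -0.668, df = 30. Critical t = -1.697. Fail to reject H₀.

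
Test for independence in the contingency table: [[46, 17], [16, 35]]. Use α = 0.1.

χ² = 19.702. df = 1, critical = 2.706. Reject H₀. Variables are dependent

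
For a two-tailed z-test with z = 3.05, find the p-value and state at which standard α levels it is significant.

p = 2·P(Z > |3.05|) = 2·(1 - Φ(3.05)) ≈ 0.0023. Significant at α = 0.1; Significant at α = 0.05; Significant at α = 0.01.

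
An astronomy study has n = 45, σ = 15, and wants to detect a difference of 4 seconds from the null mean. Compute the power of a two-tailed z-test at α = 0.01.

SE = σ/√n = 15/√45 = 2.236. Non-centrality λ = d/SE = 4/2.236 = 1.789. Power ≈ Φ(λ - z_{α/2}) = Φ(1.789 - 2.576) = Φ(-0.787) = 0.216.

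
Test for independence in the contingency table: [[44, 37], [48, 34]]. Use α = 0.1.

χ² = 0.295. df = 1, critical = 2.706. Fail to reject H₀. No evidence of dependence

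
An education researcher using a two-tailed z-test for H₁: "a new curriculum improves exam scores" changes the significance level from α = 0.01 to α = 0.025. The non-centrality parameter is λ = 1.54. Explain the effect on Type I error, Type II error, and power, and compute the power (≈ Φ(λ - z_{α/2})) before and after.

Increasing α from 0.01 to 0.025:
• Type I error rate increases (α is the Type I rate by definition).
• Critical value moves from z_{α/2} = 2.576 to 2.241, so power = Φ(λ - z_{α/2}) goes from Φ(1.54 - 2.576) = 0.15 to Φ(1.54 - 2.241) = 0.242.
• Type II error rate β = 1 - power therefore decreases (0.85 → 0.758).
Appropriate when false negatives are costly — here, keeping the old curriculum when the new one would have helped students.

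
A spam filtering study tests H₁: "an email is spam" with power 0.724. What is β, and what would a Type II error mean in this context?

β = 1 - power = 1 - 0.724 = 0.276. A Type II error is failing to reject H₀ when H₀ is false (false negative) — here, failing to conclude that an email is spam when in fact it is true. Consequence: a spam email lands in the inbox.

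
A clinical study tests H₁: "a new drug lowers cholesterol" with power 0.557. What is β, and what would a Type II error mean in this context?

β = 1 - power = 1 - 0.557 = 0.443. A Type II error is failing to reject H₀ when H₀ is false (false negative) — here, failing to conclude that a new drug lowers cholesterol when in fact it is true. Consequence: shelving an effective drug — patients miss out on a treatment that would have helped.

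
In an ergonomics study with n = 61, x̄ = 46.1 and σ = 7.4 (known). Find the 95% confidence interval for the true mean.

CI = x̄ ± z*(σ/√n) = 46.1 ± 1.96(7.4/√61) = 46.1 ± 1.86 = (44.24, 47.96)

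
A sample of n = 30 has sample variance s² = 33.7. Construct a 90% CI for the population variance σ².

df = 29. χ²_{0.05} = 42.557, χ²_{0.95} = 17.708. CI for σ² = ((n-1)s²/χ²_{α/2}, (n-1)s²/χ²_{1-α/2}) = (29·33.7/42.557, 29·33.7/17.708) = (22.96, 55.19)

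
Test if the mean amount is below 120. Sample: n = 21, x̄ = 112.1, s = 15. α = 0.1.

t = (112.1 - 120)/(15/√21) = -2.413, df = 20. Critical t = -1.325. Reject H₀.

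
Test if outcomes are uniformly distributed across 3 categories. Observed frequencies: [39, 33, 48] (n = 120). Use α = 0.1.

Expected = 40 each. χ² = Σ(O-E)²/E = 2.85. df = 2, critical value = 4.605. Fail to reject H₀.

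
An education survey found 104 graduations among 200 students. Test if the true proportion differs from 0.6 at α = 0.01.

p̂ = 0.52, p₀ = 0.6. z = (p̂ - p₀)/√(p₀(1-p₀)/n) = -2.309. Critical: ±2.576. Fail to reject H₀.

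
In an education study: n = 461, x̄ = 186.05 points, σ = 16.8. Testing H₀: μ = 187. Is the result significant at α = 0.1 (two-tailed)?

z = (186.05 - 187)/(16.8/√461) = -1.214. Since |z| ≤ 1.645, not significant at α = 0.1.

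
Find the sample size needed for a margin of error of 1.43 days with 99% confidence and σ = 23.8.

n = (z*σ/E)² = (2.576×23.8/1.43)² = 1838.1 → n = 1839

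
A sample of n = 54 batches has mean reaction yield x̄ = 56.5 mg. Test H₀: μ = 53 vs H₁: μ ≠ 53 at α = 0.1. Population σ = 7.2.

z = (x̄ - μ₀)/(σ/√n) = (56.5 - 53)/(7.2/√54) = 3.572. Critical value: ±1.645. Since |3.572| > 1.645, Reject H₀.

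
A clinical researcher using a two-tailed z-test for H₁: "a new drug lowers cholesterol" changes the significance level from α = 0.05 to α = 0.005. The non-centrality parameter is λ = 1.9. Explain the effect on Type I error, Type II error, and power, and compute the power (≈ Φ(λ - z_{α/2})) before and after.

Decreasing α from 0.05 to 0.005:
• Type I error rate decreases (α is the Type I rate by definition).
• Critical value moves from z_{α/2} = 1.96 to 2.807, so power = Φ(λ - z_{α/2}) goes from Φ(1.9 - 1.96) = 0.476 to Φ(1.9 - 2.807) = 0.182.
• Type II error rate β = 1 - power therefore increases (0.524 → 0.818).
Appropriate when false positives are costly — here, approving an ineffective drug — patients take a useless medication and may skip effective alternatives.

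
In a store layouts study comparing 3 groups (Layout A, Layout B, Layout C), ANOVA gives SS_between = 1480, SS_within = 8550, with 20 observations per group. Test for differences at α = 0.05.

df_between = 2, df_within = 57. F = MS_between/MS_within = 740.0/150.0 = 4.933. F_crit ≈ 3.159. Reject H₀. At least one mean differs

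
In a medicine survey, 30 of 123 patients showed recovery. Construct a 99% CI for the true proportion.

p̂ = 0.244. CI = p̂ ± z*√(p̂(1-p̂)/n) = (0.144, 0.344)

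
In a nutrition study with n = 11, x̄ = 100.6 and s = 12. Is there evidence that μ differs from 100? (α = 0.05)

t = (x̄ - μ₀)/(s/√n) = (100.6 - 100)/(12/√11) = 0.166. df = 10, critical t = ±2.228. Fail to reject H₀.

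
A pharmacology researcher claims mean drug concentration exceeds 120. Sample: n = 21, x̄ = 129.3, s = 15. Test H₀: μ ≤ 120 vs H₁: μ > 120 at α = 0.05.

t = (129.3 - 120)/(15/√21) = 2.841, df = 20. Critical t = 1.725. Reject H₀.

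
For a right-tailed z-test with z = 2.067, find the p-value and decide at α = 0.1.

p = P(Z > 2.067) = 1 - Φ(2.067) ≈ 0.0194. Since p < 0.1, reject H₀ (significant) at α = 0.1.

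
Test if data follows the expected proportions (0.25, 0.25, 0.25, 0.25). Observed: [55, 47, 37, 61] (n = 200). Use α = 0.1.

Expected: [50.0, 50.0, 50.0, 50.0]. χ² = 6.48. df = 3, critical = 6.251. Reject H₀.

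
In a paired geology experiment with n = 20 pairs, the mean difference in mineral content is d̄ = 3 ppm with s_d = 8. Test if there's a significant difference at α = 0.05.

t = d̄/(s_d/√n) = 3/(8/√20) = 1.677. df = 19, critical t = ±2.093. Fail to reject H₀.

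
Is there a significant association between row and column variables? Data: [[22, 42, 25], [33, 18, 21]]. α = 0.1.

χ² = 10.47. df = 2, critical = 4.605. Reject H₀. Variables are dependent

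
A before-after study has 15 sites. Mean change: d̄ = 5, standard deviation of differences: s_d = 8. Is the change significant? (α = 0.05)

t = d̄/(s_d/√n) = 5/(8/√15) = 2.421. df = 14, critical t = ±2.145. Reject H₀.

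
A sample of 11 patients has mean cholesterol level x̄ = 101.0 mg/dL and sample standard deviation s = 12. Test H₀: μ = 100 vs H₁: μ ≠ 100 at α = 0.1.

t = (x̄ - μ₀)/(s/√n) = (101.0 - 100)/(12/√11) = 0.276. df = 10, critical t = ±1.812. Fail to reject H₀.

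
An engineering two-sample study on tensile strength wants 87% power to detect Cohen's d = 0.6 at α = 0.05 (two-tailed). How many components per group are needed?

z_{α/2} = 1.96, z_β = Φ⁻¹(0.87) = 1.126. For medium effect (d = 0.6): n per group = 2(z_{α/2} + z_β)²/d² = 2(1.96 + 1.126)²/0.6² = 52.9 → 53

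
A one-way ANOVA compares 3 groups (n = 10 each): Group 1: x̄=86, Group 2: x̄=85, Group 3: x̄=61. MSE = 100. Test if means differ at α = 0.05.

Grand mean = 77.33. SS_between = 4006.67, MS_between = 2003.33. F = 20.033, F_crit ≈ 3.354. Reject H₀.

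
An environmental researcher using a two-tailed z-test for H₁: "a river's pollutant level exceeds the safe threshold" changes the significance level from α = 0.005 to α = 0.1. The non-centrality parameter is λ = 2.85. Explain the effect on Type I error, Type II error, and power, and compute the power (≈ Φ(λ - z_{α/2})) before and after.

Increasing α from 0.005 to 0.1:
• Type I error rate increases (α is the Type I rate by definition).
• Critical value moves from z_{α/2} = 2.807 to 1.645, so power = Φ(λ - z_{α/2}) goes from Φ(2.85 - 2.807) = 0.517 to Φ(2.85 - 1.645) = 0.886.
• Type II error rate β = 1 - power therefore decreases (0.483 → 0.114).
Appropriate when false negatives are costly — here, allowing unsafe pollution to continue.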